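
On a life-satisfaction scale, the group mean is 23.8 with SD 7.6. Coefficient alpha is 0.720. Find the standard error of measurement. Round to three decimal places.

4.022

SEM = SD · √(1 − ρ) = 7.6 × √0.280 = 7.6 × 0.5292 = 4.0215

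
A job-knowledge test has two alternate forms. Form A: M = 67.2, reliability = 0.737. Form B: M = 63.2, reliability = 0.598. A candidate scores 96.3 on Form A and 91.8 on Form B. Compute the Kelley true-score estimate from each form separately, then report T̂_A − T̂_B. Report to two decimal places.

T̂_A = 0.737(96.3) + 0.263(67.2) = 88.6467
T̂_B = 0.598(91.8) + 0.402(63.2) = 80.3028
T̂_A − T̂_B = 8.3439

8.34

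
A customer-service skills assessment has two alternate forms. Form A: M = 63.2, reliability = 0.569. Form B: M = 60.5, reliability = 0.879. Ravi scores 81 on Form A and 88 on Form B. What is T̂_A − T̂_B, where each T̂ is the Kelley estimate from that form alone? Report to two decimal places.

T̂_A = 0.569(81) + 0.431(63.2) = 73.3282
T̂_B = 0.879(88) + 0.121(60.5) = 84.6725
T̂_A − T̂_B = -11.3443

-11.34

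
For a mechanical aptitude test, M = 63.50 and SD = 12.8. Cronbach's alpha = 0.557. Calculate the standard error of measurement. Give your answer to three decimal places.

SEM = SD · √(1 − ρ) = 12.8 × √0.443 = 12.8 × 0.6656 = 8.5195

8.519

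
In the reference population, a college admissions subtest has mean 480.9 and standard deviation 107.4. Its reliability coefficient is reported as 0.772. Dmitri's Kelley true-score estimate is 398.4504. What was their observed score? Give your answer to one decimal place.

T̂ = ρX + (1 − ρ)μ  ⇒  X = (T̂ − (1 − ρ)μ) / ρ
X = (398.4504 − 0.228 × 480.9) / 0.772 = (398.4504 − 109.6452) / 0.772 = 288.8052 / 0.772 = 374.100

374.1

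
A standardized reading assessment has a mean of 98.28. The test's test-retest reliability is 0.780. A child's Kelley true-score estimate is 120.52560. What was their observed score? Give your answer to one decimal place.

126.8

T̂ = ρX + (1 − ρ)μ  ⇒  X = (T̂ − (1 − ρ)μ) / ρ
X = (120.52560 − 0.220 × 98.28) / 0.780 = (120.52560 − 21.62160) / 0.780 = 98.90400 / 0.780 = 126.800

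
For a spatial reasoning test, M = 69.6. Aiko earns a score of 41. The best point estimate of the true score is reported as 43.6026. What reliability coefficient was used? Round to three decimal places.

T̂ = ρX + (1 − ρ)μ  ⇒  T̂ − μ = ρ(X − μ)
ρ = (T̂ − μ)/(X − μ) = (43.6026 − 69.6) / (41 − 69.6) = -25.9974 / -28.6 = 0.90900

0.909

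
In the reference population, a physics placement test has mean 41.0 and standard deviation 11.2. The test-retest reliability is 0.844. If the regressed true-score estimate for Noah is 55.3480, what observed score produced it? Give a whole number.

T̂ = ρX + (1 − ρ)μ  ⇒  X = (T̂ − (1 − ρ)μ) / ρ
X = (55.3480 − 0.156 × 41.0) / 0.844 = (55.3480 − 6.3960) / 0.844 = 48.9520 / 0.844 = 58.00

58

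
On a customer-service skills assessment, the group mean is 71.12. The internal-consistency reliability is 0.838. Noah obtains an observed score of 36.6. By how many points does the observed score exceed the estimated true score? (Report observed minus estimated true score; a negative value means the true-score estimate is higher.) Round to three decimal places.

T̂ = 0.838(36.6) + 0.162(71.12) = 30.6708 + 11.52144 = 42.19224 → 42.1922
X − T̂ = 36.6 − 42.1922 = -5.5922 → -5.592

-5.592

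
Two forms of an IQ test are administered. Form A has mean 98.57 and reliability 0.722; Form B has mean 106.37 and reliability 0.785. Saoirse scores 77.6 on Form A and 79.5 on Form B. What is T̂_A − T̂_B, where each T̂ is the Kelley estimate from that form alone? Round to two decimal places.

-1.85

T̂_A = 0.722(77.6) + 0.278(98.57) = 83.4297
T̂_B = 0.785(79.5) + 0.215(106.37) = 85.2771
T̂_A − T̂_B = -1.8474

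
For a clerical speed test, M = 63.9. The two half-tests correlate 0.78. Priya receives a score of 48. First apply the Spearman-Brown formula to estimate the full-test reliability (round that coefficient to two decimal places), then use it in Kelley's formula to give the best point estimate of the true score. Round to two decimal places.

49.91

Spearman-Brown: ρ = 2r/(1 + r) = 2(0.78)/(1 + 0.78) = 1.560/1.78 = 0.8764 → 0.88
T̂ = 0.88(48) + 0.12(63.9) = 42.24 + 7.668 = 49.908 → 49.91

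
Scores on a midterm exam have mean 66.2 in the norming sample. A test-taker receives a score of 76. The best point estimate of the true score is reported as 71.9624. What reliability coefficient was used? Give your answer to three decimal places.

T̂ = ρX + (1 − ρ)μ  ⇒  T̂ − μ = ρ(X − μ)
ρ = (T̂ − μ)/(X − μ) = (71.9624 − 66.2) / (76 − 66.2) = 5.7624 / 9.8 = 0.58800

0.588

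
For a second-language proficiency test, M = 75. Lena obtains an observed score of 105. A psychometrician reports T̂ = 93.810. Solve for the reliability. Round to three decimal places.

0.627

T̂ = ρX + (1 − ρ)μ  ⇒  T̂ − μ = ρ(X − μ)
ρ = (T̂ − μ)/(X − μ) = (93.810 − 75) / (105 − 75) = 18.810 / 30.0 = 0.62700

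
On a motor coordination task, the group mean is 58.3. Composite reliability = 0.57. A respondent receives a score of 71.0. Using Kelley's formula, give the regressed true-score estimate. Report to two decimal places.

T̂ = 0.57(71.0) + 0.43(58.3) = 40.470 + 25.069 = 65.539 → 65.54

65.54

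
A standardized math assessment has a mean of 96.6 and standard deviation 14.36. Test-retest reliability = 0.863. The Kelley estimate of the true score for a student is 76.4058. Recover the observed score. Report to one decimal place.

T̂ = ρX + (1 − ρ)μ  ⇒  X = (T̂ − (1 − ρ)μ) / ρ
X = (76.4058 − 0.137 × 96.6) / 0.863 = (76.4058 − 13.2342) / 0.863 = 63.1716 / 0.863 = 73.200

73.2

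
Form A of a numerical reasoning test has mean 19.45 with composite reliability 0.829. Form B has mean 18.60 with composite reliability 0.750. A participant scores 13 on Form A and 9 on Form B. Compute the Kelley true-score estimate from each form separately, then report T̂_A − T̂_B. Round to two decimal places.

2.70

T̂_A = 0.829(13) + 0.171(19.45) = 14.1029
T̂_B = 0.750(9) + 0.250(18.60) = 11.4000
T̂_A − T̂_B = 2.7029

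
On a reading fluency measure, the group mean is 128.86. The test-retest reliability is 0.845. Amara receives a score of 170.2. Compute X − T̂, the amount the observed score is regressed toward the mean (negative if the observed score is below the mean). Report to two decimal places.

6.41

T̂ = 0.845(170.2) + 0.155(128.86) = 143.8190 + 19.97330 = 163.7923 → 163.792
X − T̂ = 170.2 − 163.792 = 6.408 → 6.41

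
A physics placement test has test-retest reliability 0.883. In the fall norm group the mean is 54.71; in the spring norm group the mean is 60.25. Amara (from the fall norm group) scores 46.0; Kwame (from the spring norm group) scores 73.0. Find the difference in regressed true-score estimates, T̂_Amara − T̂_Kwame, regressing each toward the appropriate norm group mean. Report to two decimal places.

-24.49

T̂_Amara = 0.883(46.0) + 0.117(54.71) = 47.0191
T̂_Kwame = 0.883(73.0) + 0.117(60.25) = 71.5083
Difference = 47.0191 − 71.5083 = -24.4892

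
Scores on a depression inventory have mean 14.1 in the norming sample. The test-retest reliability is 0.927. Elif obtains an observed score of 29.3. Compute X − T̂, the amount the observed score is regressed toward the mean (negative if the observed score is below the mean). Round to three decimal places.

1.110

Kelley's formula gives T̂ = 0.927·29.3 + 0.073·14.1 = 27.1611 + 1.0293 = 28.19040.
X − T̂ = 29.3 − 28.1904 = 1.1096 → 1.110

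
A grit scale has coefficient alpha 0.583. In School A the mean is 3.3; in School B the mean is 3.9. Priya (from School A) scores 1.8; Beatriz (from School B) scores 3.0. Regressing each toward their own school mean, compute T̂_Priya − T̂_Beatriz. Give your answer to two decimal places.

-0.95

T̂_Priya = 0.583(1.8) + 0.417(3.3) = 2.4255
T̂_Beatriz = 0.583(3.0) + 0.417(3.9) = 3.3753
Difference = 2.4255 − 3.3753 = -0.9498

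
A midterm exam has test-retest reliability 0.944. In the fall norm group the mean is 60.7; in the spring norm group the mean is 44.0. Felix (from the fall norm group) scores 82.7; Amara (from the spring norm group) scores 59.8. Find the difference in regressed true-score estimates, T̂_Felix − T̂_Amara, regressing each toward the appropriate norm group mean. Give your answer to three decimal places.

22.553

T̂_Felix = 0.944(82.7) + 0.056(60.7) = 81.46800
T̂_Amara = 0.944(59.8) + 0.056(44.0) = 58.91520
Difference = 81.46800 − 58.91520 = 22.55280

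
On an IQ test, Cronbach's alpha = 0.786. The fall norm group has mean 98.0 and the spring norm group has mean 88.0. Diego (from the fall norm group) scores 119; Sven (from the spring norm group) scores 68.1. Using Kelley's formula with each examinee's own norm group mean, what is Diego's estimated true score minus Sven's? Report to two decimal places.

42.15

T̂_Diego = 0.786(119) + 0.214(98.0) = 114.5060
T̂_Sven = 0.786(68.1) + 0.214(88.0) = 72.3586
Difference = 114.5060 − 72.3586 = 42.1474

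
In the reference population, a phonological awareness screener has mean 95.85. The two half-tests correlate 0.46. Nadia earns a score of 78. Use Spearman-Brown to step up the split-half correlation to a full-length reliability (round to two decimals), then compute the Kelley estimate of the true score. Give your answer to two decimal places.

Spearman-Brown: ρ = 2r/(1 + r) = 2(0.46)/(1 + 0.46) = 0.920/1.46 = 0.6301 → 0.63
T̂ = ρX + (1 − ρ)μ
  = 0.63 × 78 + 0.37 × 95.85
  = 49.14 + 35.4645
  = 84.605
  ≈ 84.60

84.60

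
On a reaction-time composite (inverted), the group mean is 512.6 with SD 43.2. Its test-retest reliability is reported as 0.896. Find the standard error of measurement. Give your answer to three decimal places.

SEM = SD · √(1 − ρ) = 43.2 × √0.104 = 43.2 × 0.3225 = 13.9316

13.932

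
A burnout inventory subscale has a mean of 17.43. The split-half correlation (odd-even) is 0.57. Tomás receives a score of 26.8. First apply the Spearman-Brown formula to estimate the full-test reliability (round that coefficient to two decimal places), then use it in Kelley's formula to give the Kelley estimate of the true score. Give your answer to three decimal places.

24.270

Spearman-Brown: ρ = 2r/(1 + r) = 2(0.57)/(1 + 0.57) = 1.140/1.57 = 0.7261 → 0.73
Kelley's formula gives T̂ = 0.73·26.8 + 0.27·17.43 = 19.564 + 4.7061 = 24.2701.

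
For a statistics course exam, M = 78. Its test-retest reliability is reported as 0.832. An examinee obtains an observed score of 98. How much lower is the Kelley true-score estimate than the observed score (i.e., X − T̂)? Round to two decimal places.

3.36

T̂ = ρX + (1 − ρ)μ
  = 0.832 × 98 + 0.168 × 78
  = 81.536 + 13.104
  = 94.6400
  ≈ 94.640
X − T̂ = 98 − 94.640 = 3.360 → 3.36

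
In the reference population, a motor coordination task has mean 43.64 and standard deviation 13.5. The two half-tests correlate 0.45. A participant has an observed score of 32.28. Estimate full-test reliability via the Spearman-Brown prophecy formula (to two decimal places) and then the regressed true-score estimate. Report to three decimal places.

36.597

Spearman-Brown: ρ = 2r/(1 + r) = 2(0.45)/(1 + 0.45) = 0.900/1.45 = 0.6207 → 0.62
T̂ = ρX + (1 − ρ)μ
  = 0.62 × 32.28 + 0.38 × 43.64
  = 20.0136 + 16.5832
  = 36.5968
  ≈ 36.597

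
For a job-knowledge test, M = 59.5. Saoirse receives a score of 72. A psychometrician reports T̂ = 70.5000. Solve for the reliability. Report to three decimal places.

T̂ = ρX + (1 − ρ)μ  ⇒  T̂ − μ = ρ(X − μ)
ρ = (T̂ − μ)/(X − μ) = (70.5000 − 59.5) / (72 − 59.5) = 11.0000 / 12.5 = 0.88000

0.880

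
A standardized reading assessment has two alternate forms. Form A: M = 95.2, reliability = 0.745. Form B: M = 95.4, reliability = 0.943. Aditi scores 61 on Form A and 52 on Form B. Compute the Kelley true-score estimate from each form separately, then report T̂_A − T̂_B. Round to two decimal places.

T̂_A = 0.745(61) + 0.255(95.2) = 69.7210
T̂_B = 0.943(52) + 0.057(95.4) = 54.4738
T̂_A − T̂_B = 15.2472

15.25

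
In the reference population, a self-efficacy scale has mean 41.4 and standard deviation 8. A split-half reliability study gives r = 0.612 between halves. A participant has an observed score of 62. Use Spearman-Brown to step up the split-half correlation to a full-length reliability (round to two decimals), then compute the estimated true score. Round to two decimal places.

57.06

Spearman-Brown: ρ = 2r/(1 + r) = 2(0.612)/(1 + 0.612) = 1.2240/1.612 = 0.7593 → 0.76
T̂ = 0.76(62) + 0.24(41.4) = 47.12 + 9.936 = 57.056 → 57.06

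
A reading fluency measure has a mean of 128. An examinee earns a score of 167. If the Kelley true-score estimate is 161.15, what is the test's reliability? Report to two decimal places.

0.85

T̂ = ρX + (1 − ρ)μ  ⇒  T̂ − μ = ρ(X − μ)
ρ = (T̂ − μ)/(X − μ) = (161.15 − 128) / (167 − 128) = 33.15 / 39.0 = 0.8500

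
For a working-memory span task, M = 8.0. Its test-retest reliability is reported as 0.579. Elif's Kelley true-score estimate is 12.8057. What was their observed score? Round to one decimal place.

T̂ = ρX + (1 − ρ)μ  ⇒  X = (T̂ − (1 − ρ)μ) / ρ
X = (12.8057 − 0.421 × 8.0) / 0.579 = (12.8057 − 3.3680) / 0.579 = 9.4377 / 0.579 = 16.300

16.3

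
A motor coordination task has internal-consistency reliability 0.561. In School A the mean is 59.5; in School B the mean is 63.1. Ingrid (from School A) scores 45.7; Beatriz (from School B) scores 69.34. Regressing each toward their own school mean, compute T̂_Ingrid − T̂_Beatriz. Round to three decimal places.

T̂_Ingrid = 0.561(45.7) + 0.439(59.5) = 51.75820
T̂_Beatriz = 0.561(69.34) + 0.439(63.1) = 66.60064
Difference = 51.75820 − 66.60064 = -14.84244

-14.842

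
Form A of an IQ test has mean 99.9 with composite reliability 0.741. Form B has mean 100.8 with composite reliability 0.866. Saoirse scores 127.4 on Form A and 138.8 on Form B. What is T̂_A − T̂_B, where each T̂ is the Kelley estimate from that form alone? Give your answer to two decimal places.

T̂_A = 0.741(127.4) + 0.259(99.9) = 120.2775
T̂_B = 0.866(138.8) + 0.134(100.8) = 133.7080
T̂_A − T̂_B = -13.4305

-13.43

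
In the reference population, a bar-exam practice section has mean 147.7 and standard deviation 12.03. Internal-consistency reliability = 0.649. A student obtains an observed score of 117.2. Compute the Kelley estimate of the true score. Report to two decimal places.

127.91

T̂ = 0.649(117.2) + 0.351(147.7) = 76.0628 + 51.8427 = 127.906 → 127.91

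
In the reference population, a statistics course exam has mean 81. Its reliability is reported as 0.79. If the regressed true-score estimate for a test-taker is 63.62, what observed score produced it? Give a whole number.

59

T̂ = ρX + (1 − ρ)μ  ⇒  X = (T̂ − (1 − ρ)μ) / ρ
X = (63.62 − 0.21 × 81) / 0.79 = (63.62 − 17.01) / 0.79 = 46.61 / 0.79 = 59.00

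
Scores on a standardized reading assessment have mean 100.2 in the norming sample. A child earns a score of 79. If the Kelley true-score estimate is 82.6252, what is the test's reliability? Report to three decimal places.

T̂ = ρX + (1 − ρ)μ  ⇒  T̂ − μ = ρ(X − μ)
ρ = (T̂ − μ)/(X − μ) = (82.6252 − 100.2) / (79 − 100.2) = -17.5748 / -21.2 = 0.82900

0.829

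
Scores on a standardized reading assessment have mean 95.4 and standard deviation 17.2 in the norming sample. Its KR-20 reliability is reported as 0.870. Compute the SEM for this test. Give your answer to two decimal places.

SEM = SD · √(1 − ρ) = 17.2 × √0.130 = 17.2 × 0.3606 = 6.202

6.20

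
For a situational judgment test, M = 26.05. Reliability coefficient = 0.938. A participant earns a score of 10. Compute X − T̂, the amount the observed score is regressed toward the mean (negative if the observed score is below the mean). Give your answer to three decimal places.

T̂ = ρX + (1 − ρ)μ
  = 0.938 × 10 + 0.062 × 26.05
  = 9.380 + 1.61510
  = 10.99510
  ≈ 10.9951
X − T̂ = 10 − 10.9951 = -0.9951 → -0.995

-0.995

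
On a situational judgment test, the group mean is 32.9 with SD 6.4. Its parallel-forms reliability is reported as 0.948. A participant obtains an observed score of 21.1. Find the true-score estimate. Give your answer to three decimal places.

21.714

T̂ = ρX + (1 − ρ)μ
  = 0.948 × 21.1 + 0.052 × 32.9
  = 20.0028 + 1.7108
  = 21.7136
  ≈ 21.714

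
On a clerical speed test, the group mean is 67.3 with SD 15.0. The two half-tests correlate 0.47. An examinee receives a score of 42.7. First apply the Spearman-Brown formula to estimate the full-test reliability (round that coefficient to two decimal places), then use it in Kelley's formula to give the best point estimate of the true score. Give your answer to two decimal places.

Spearman-Brown: ρ = 2r/(1 + r) = 2(0.47)/(1 + 0.47) = 0.940/1.47 = 0.6395 → 0.64
T̂ = 0.64(42.7) + 0.36(67.3) = 27.328 + 24.228 = 51.556 → 51.56

51.56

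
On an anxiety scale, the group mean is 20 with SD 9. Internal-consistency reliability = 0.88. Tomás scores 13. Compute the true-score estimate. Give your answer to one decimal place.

T̂ = ρX + (1 − ρ)μ
  = 0.88 × 13 + 0.12 × 20
  = 11.44 + 2.40
  = 13.84
  ≈ 13.8

13.8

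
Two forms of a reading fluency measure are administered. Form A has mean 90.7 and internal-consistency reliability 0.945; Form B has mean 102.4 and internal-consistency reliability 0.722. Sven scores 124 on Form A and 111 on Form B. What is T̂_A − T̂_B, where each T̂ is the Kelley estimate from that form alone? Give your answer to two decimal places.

T̂_A = 0.945(124) + 0.055(90.7) = 122.1685
T̂_B = 0.722(111) + 0.278(102.4) = 108.6092
T̂_A − T̂_B = 13.5593

13.56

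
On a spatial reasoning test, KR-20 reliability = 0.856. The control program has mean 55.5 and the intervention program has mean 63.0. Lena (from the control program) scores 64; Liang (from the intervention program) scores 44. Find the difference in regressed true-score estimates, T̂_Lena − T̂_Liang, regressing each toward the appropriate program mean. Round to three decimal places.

T̂_Lena = 0.856(64) + 0.144(55.5) = 62.77600
T̂_Liang = 0.856(44) + 0.144(63.0) = 46.73600
Difference = 62.77600 − 46.73600 = 16.04000

16.040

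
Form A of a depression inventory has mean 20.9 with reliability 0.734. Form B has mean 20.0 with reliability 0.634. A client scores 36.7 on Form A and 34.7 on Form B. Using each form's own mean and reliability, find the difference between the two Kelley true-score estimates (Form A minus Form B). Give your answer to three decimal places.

3.177

T̂_A = 0.734(36.7) + 0.266(20.9) = 32.49720
T̂_B = 0.634(34.7) + 0.366(20.0) = 29.31980
T̂_A − T̂_B = 3.17740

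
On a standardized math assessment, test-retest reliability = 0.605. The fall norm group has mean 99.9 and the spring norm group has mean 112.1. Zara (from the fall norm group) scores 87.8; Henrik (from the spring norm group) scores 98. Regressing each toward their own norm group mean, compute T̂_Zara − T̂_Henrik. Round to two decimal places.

-10.99

T̂_Zara = 0.605(87.8) + 0.395(99.9) = 92.5795
T̂_Henrik = 0.605(98) + 0.395(112.1) = 103.5695
Difference = 92.5795 − 103.5695 = -10.9900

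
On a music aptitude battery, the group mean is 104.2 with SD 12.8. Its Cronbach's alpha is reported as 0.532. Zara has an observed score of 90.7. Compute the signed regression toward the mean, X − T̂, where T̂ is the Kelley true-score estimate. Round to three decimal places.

-6.318

T̂ = 0.532(90.7) + 0.468(104.2) = 48.2524 + 48.7656 = 97.01800 → 97.0180
X − T̂ = 90.7 − 97.0180 = -6.3180 → -6.318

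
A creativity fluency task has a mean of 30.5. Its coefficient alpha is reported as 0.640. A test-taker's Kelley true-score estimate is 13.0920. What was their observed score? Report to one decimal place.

T̂ = ρX + (1 − ρ)μ  ⇒  X = (T̂ − (1 − ρ)μ) / ρ
X = (13.0920 − 0.360 × 30.5) / 0.640 = (13.0920 − 10.9800) / 0.640 = 2.1120 / 0.640 = 3.300

3.3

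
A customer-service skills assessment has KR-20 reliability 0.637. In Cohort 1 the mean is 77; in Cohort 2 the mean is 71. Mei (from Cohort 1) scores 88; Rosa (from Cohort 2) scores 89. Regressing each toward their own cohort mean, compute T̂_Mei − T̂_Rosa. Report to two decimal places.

T̂_Mei = 0.637(88) + 0.363(77) = 84.0070
T̂_Rosa = 0.637(89) + 0.363(71) = 82.4660
Difference = 84.0070 − 82.4660 = 1.5410

1.54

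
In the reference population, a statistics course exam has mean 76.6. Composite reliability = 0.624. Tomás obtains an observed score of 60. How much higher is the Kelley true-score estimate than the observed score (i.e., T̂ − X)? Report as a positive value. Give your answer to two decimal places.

T̂ = 0.624(60) + 0.376(76.6) = 37.440 + 28.8016 = 66.2416 → 66.242
T̂ − X = 66.242 − 60 = 6.242 → 6.24

6.24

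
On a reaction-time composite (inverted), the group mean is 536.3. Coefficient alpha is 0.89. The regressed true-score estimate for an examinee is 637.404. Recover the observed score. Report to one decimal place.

T̂ = ρX + (1 − ρ)μ  ⇒  X = (T̂ − (1 − ρ)μ) / ρ
X = (637.404 − 0.11 × 536.3) / 0.89 = (637.404 − 58.993) / 0.89 = 578.411 / 0.89 = 649.900

649.9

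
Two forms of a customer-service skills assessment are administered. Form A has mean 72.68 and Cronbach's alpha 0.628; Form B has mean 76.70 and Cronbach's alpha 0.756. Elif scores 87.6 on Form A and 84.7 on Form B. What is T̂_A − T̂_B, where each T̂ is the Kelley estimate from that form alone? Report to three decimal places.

-0.698

T̂_A = 0.628(87.6) + 0.372(72.68) = 82.04976
T̂_B = 0.756(84.7) + 0.244(76.70) = 82.74800
T̂_A − T̂_B = -0.69824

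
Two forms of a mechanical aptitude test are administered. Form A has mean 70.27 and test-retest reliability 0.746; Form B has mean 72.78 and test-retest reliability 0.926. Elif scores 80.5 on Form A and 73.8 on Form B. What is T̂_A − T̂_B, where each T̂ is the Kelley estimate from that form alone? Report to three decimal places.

4.177

T̂_A = 0.746(80.5) + 0.254(70.27) = 77.90158
T̂_B = 0.926(73.8) + 0.074(72.78) = 73.72452
T̂_A − T̂_B = 4.17706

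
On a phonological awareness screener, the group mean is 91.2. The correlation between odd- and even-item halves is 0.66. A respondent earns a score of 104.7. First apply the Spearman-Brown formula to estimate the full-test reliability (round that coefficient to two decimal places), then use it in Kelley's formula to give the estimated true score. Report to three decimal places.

Spearman-Brown: ρ = 2r/(1 + r) = 2(0.66)/(1 + 0.66) = 1.320/1.66 = 0.7952 → 0.80
Regress the observed score toward the mean by the unreliability: T̂ = 0.80·104.7 + 0.20·91.2 = 83.760 + 18.240 = 102.0000.

102.000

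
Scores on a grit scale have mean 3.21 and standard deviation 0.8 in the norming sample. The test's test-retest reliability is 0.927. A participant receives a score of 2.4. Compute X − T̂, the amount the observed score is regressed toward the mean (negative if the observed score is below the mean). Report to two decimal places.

-0.06

Regress the observed score toward the mean by the unreliability: T̂ = 0.927·2.4 + 0.073·3.21 = 2.2248 + 0.23433 = 2.4591.
X − T̂ = 2.4 − 2.459 = -0.059 → -0.06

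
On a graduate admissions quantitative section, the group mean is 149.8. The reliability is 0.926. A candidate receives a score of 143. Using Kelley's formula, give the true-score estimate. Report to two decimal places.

143.50

Weight the observed score by reliability and the mean by (1 − reliability): T̂ = 0.926·143 + 0.074·149.8 = 132.418 + 11.0852 = 143.503.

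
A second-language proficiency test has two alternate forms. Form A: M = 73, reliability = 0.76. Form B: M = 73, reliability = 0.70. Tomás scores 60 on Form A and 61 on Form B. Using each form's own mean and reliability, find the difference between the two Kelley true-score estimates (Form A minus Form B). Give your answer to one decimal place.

T̂_A = 0.76(60) + 0.24(73) = 63.120
T̂_B = 0.70(61) + 0.30(73) = 64.600
T̂_A − T̂_B = -1.480

-1.5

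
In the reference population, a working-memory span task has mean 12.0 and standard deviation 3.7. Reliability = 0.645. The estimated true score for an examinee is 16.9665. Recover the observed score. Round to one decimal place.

19.7

T̂ = ρX + (1 − ρ)μ  ⇒  X = (T̂ − (1 − ρ)μ) / ρ
X = (16.9665 − 0.355 × 12.0) / 0.645 = (16.9665 − 4.2600) / 0.645 = 12.7065 / 0.645 = 19.700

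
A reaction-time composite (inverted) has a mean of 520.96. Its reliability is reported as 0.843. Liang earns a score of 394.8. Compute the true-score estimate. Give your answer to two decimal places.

Regress the observed score toward the mean by the unreliability: T̂ = 0.843·394.8 + 0.157·520.96 = 332.8164 + 81.79072 = 414.607.

414.61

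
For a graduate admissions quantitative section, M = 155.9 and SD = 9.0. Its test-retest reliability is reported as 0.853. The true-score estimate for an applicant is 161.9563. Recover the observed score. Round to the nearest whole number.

163

T̂ = ρX + (1 − ρ)μ  ⇒  X = (T̂ − (1 − ρ)μ) / ρ
X = (161.9563 − 0.147 × 155.9) / 0.853 = (161.9563 − 22.9173) / 0.853 = 139.0390 / 0.853 = 163.00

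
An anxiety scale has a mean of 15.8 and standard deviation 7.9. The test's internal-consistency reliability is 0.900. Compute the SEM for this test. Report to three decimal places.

2.498

SEM = SD · √(1 − ρ) = 7.9 × √0.100 = 7.9 × 0.3162 = 2.4982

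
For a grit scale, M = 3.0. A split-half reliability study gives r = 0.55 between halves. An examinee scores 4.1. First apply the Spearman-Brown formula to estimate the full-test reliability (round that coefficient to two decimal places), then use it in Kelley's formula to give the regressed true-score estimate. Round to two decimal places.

3.78

Spearman-Brown: ρ = 2r/(1 + r) = 2(0.55)/(1 + 0.55) = 1.100/1.55 = 0.7097 → 0.71
T̂ = 0.71(4.1) + 0.29(3.0) = 2.911 + 0.870 = 3.781 → 3.78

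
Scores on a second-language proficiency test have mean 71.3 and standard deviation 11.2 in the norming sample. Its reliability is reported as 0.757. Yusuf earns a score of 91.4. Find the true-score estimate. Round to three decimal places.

Regress the observed score toward the mean by the unreliability: T̂ = 0.757·91.4 + 0.243·71.3 = 69.1898 + 17.3259 = 86.5157.

86.516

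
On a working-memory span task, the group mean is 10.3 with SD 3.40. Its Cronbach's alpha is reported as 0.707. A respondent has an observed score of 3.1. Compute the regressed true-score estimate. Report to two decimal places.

5.21

T̂ = ρX + (1 − ρ)μ
  = 0.707 × 3.1 + 0.293 × 10.3
  = 2.1917 + 3.0179
  = 5.210
  ≈ 5.21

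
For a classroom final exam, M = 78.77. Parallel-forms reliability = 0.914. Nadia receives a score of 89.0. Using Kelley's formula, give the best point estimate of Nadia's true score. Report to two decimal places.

88.12

T̂ = ρX + (1 − ρ)μ
  = 0.914 × 89.0 + 0.086 × 78.77
  = 81.3460 + 6.77422
  = 88.120
  ≈ 88.12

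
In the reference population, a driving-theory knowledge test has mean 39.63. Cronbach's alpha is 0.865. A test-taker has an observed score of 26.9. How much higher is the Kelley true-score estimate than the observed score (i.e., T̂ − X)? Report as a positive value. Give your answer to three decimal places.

1.719

T̂ = ρX + (1 − ρ)μ
  = 0.865 × 26.9 + 0.135 × 39.63
  = 23.2685 + 5.35005
  = 28.61855
  ≈ 28.6185
T̂ − X = 28.6185 − 26.9 = 1.7186 → 1.719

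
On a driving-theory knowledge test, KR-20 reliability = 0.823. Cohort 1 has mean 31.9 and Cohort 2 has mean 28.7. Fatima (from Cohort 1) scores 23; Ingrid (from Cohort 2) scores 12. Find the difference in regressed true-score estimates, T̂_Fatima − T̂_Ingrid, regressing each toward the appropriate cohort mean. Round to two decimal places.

9.62

T̂_Fatima = 0.823(23) + 0.177(31.9) = 24.5753
T̂_Ingrid = 0.823(12) + 0.177(28.7) = 14.9559
Difference = 24.5753 − 14.9559 = 9.6194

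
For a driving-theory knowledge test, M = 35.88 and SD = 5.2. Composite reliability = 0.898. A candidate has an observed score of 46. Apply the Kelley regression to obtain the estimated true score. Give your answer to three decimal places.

44.968

T̂ = 0.898(46) + 0.102(35.88) = 41.308 + 3.65976 = 44.9678 → 44.968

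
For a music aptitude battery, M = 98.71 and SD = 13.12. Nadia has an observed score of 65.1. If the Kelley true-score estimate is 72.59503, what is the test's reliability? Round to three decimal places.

0.777

T̂ = ρX + (1 − ρ)μ  ⇒  T̂ − μ = ρ(X − μ)
ρ = (T̂ − μ)/(X − μ) = (72.59503 − 98.71) / (65.1 − 98.71) = -26.11497 / -33.61 = 0.77700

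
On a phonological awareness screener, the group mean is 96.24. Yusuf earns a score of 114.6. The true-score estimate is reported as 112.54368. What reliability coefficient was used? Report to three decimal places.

T̂ = ρX + (1 − ρ)μ  ⇒  T̂ − μ = ρ(X − μ)
ρ = (T̂ − μ)/(X − μ) = (112.54368 − 96.24) / (114.6 − 96.24) = 16.30368 / 18.36 = 0.88800

0.888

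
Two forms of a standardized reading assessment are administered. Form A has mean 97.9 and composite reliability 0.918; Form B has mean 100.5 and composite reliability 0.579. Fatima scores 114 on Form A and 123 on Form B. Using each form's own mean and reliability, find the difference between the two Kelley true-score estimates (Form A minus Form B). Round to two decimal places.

T̂_A = 0.918(114) + 0.082(97.9) = 112.6798
T̂_B = 0.579(123) + 0.421(100.5) = 113.5275
T̂_A − T̂_B = -0.8477

-0.85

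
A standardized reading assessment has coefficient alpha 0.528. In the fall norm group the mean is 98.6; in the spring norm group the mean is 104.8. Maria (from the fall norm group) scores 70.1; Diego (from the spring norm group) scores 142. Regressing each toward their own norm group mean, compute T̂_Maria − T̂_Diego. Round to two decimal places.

-40.89

T̂_Maria = 0.528(70.1) + 0.472(98.6) = 83.5520
T̂_Diego = 0.528(142) + 0.472(104.8) = 124.4416
Difference = 83.5520 − 124.4416 = -40.8896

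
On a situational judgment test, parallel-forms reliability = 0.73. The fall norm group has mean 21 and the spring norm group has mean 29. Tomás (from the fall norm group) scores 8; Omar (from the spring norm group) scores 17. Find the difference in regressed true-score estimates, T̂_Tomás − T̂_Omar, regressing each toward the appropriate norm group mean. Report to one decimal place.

T̂_Tomás = 0.73(8) + 0.27(21) = 11.510
T̂_Omar = 0.73(17) + 0.27(29) = 20.240
Difference = 11.510 − 20.240 = -8.730

-8.7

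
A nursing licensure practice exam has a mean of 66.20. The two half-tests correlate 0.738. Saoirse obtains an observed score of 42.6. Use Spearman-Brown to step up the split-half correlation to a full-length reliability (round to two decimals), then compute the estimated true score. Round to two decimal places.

46.14

Spearman-Brown: ρ = 2r/(1 + r) = 2(0.738)/(1 + 0.738) = 1.4760/1.738 = 0.8493 → 0.85
T̂ = 0.85(42.6) + 0.15(66.20) = 36.210 + 9.9300 = 46.140 → 46.14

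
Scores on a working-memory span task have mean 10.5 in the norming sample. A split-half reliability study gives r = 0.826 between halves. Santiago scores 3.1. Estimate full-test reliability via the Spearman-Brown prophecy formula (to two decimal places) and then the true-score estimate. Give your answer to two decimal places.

Spearman-Brown: ρ = 2r/(1 + r) = 2(0.826)/(1 + 0.826) = 1.6520/1.826 = 0.9047 → 0.90
T̂ = ρX + (1 − ρ)μ
  = 0.90 × 3.1 + 0.10 × 10.5
  = 2.790 + 1.050
  = 3.840
  ≈ 3.84

3.84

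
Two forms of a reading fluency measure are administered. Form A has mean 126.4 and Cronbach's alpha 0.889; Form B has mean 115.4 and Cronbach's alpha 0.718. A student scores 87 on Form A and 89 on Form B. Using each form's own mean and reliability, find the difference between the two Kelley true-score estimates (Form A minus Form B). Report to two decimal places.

-5.07

T̂_A = 0.889(87) + 0.111(126.4) = 91.3734
T̂_B = 0.718(89) + 0.282(115.4) = 96.4448
T̂_A − T̂_B = -5.0714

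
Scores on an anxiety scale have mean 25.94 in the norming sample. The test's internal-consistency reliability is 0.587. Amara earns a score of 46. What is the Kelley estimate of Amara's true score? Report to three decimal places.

T̂ = ρX + (1 − ρ)μ
  = 0.587 × 46 + 0.413 × 25.94
  = 27.002 + 10.71322
  = 37.7152
  ≈ 37.715

37.715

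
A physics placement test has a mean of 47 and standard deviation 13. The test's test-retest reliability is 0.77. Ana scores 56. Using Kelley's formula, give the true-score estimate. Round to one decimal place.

Kelley's formula gives T̂ = 0.77·56 + 0.23·47 = 43.12 + 10.81 = 53.93.

53.9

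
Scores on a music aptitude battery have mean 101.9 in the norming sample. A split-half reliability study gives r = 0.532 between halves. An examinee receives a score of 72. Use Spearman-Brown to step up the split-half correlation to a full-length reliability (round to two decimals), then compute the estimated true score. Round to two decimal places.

Spearman-Brown: ρ = 2r/(1 + r) = 2(0.532)/(1 + 0.532) = 1.0640/1.532 = 0.6945 → 0.69
T̂ = ρX + (1 − ρ)μ
  = 0.69 × 72 + 0.31 × 101.9
  = 49.68 + 31.589
  = 81.269
  ≈ 81.27

81.27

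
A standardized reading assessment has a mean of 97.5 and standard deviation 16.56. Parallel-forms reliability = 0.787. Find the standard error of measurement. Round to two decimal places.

7.64

SEM = SD · √(1 − ρ) = 16.56 × √0.213 = 16.56 × 0.4615 = 7.643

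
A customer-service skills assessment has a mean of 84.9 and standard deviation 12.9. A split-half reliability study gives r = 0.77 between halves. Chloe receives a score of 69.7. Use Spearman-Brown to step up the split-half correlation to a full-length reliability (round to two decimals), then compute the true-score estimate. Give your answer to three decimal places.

71.676

Spearman-Brown: ρ = 2r/(1 + r) = 2(0.77)/(1 + 0.77) = 1.540/1.77 = 0.8701 → 0.87
T̂ = ρX + (1 − ρ)μ
  = 0.87 × 69.7 + 0.13 × 84.9
  = 60.639 + 11.037
  = 71.6760
  ≈ 71.676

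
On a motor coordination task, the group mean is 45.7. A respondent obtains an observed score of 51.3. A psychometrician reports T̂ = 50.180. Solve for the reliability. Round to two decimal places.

0.80

T̂ = ρX + (1 − ρ)μ  ⇒  T̂ − μ = ρ(X − μ)
ρ = (T̂ − μ)/(X − μ) = (50.180 − 45.7) / (51.3 − 45.7) = 4.480 / 5.6 = 0.8000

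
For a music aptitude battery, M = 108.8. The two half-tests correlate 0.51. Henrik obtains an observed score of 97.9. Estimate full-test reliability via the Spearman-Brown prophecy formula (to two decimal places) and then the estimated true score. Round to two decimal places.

Spearman-Brown: ρ = 2r/(1 + r) = 2(0.51)/(1 + 0.51) = 1.020/1.51 = 0.6755 → 0.68
Weight the observed score by reliability and the mean by (1 − reliability): T̂ = 0.68·97.9 + 0.32·108.8 = 66.572 + 34.816 = 101.388.

101.39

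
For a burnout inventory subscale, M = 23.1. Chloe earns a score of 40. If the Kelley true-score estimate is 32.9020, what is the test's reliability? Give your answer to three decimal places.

T̂ = ρX + (1 − ρ)μ  ⇒  T̂ − μ = ρ(X − μ)
ρ = (T̂ − μ)/(X − μ) = (32.9020 − 23.1) / (40 − 23.1) = 9.8020 / 16.9 = 0.58000

0.580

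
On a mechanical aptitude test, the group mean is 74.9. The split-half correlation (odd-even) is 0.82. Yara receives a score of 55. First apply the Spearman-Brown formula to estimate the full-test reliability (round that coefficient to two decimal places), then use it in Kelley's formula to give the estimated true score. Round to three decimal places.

56.990

Spearman-Brown: ρ = 2r/(1 + r) = 2(0.82)/(1 + 0.82) = 1.640/1.82 = 0.9011 → 0.90
T̂ = 0.90(55) + 0.10(74.9) = 49.50 + 7.490 = 56.9900 → 56.990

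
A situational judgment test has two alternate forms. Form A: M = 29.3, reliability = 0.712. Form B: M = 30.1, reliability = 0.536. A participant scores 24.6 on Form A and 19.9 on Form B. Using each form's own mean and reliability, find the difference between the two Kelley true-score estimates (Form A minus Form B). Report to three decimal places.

T̂_A = 0.712(24.6) + 0.288(29.3) = 25.95360
T̂_B = 0.536(19.9) + 0.464(30.1) = 24.63280
T̂_A − T̂_B = 1.32080

1.321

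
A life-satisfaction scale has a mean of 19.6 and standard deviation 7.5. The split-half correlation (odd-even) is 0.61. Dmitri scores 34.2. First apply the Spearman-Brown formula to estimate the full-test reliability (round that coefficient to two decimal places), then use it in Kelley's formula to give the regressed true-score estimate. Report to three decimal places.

30.696

Spearman-Brown: ρ = 2r/(1 + r) = 2(0.61)/(1 + 0.61) = 1.220/1.61 = 0.7578 → 0.76
T̂ = ρX + (1 − ρ)μ
  = 0.76 × 34.2 + 0.24 × 19.6
  = 25.992 + 4.704
  = 30.6960
  ≈ 30.696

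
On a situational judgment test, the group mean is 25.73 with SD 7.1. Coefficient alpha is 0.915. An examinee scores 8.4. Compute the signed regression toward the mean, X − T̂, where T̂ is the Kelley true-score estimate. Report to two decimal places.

Kelley's formula gives T̂ = 0.915·8.4 + 0.085·25.73 = 7.6860 + 2.18705 = 9.8731.
X − T̂ = 8.4 − 9.873 = -1.473 → -1.47

-1.47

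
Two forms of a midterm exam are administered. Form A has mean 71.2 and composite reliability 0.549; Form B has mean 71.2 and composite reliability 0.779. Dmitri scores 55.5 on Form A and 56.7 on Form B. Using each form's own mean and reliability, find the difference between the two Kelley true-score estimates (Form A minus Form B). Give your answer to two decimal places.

2.68

T̂_A = 0.549(55.5) + 0.451(71.2) = 62.5807
T̂_B = 0.779(56.7) + 0.221(71.2) = 59.9045
T̂_A − T̂_B = 2.6762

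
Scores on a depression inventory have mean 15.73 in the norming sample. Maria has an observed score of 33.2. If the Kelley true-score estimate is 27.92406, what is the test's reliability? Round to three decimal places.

0.698

T̂ = ρX + (1 − ρ)μ  ⇒  T̂ − μ = ρ(X − μ)
ρ = (T̂ − μ)/(X − μ) = (27.92406 − 15.73) / (33.2 − 15.73) = 12.19406 / 17.47 = 0.69800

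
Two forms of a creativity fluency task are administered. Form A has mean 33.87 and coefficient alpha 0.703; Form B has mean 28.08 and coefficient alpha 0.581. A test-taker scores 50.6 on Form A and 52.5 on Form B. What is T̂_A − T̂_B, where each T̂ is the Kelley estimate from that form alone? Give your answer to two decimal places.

T̂_A = 0.703(50.6) + 0.297(33.87) = 45.6312
T̂_B = 0.581(52.5) + 0.419(28.08) = 42.2680
T̂_A − T̂_B = 3.3632

3.36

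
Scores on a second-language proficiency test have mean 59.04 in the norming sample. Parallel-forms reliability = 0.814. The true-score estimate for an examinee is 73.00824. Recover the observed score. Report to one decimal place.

76.2

T̂ = ρX + (1 − ρ)μ  ⇒  X = (T̂ − (1 − ρ)μ) / ρ
X = (73.00824 − 0.186 × 59.04) / 0.814 = (73.00824 − 10.98144) / 0.814 = 62.02680 / 0.814 = 76.200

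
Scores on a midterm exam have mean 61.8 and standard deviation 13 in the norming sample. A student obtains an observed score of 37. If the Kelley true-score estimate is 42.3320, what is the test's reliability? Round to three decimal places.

T̂ = ρX + (1 − ρ)μ  ⇒  T̂ − μ = ρ(X − μ)
ρ = (T̂ − μ)/(X − μ) = (42.3320 − 61.8) / (37 − 61.8) = -19.4680 / -24.8 = 0.78500

0.785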